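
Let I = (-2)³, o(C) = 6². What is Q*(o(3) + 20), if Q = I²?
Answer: 3584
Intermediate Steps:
o(C) = 36
I = -8
Q = 64 (Q = (-8)² = 64)
Q*(o(3) + 20) = 64*(36 + 20) = 64*56 = 3584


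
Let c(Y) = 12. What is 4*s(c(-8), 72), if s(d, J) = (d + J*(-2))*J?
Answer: -38016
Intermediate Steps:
s(d, J) = J*(d - 2*J) (s(d, J) = (d - 2*J)*J = J*(d - 2*J))
4*s(c(-8), 72) = 4*(72*(12 - 2*72)) = 4*(72*(12 - 144)) = 4*(72*(-132)) = 4*(-9504) = -38016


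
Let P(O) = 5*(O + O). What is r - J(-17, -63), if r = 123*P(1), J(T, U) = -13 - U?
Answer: 1180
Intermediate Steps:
P(O) = 10*O (P(O) = 5*(2*O) = 10*O)
r = 1230 (r = 123*(10*1) = 123*10 = 1230)
r - J(-17, -63) = 1230 - (-13 - 1*(-63)) = 1230 - (-13 + 63) = 1230 - 1*50 = 1230 - 50 = 1180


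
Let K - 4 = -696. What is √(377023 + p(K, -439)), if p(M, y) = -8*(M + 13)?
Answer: 3*√42495 ≈ 618.43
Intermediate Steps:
K = -692 (K = 4 - 696 = -692)
p(M, y) = -104 - 8*M (p(M, y) = -8*(13 + M) = -104 - 8*M)
√(377023 + p(K, -439)) = √(377023 + (-104 - 8*(-692))) = √(377023 + (-104 + 5536)) = √(377023 + 5432) = √382455 = 3*√42495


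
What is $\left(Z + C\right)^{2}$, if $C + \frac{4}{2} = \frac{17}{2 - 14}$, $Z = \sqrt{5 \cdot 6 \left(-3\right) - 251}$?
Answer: $\frac{\left(41 - 12 i \sqrt{341}\right)^{2}}{144} \approx -329.33 - 126.19 i$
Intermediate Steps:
$Z = i \sqrt{341}$ ($Z = \sqrt{30 \left(-3\right) - 251} = \sqrt{-90 - 251} = \sqrt{-341} = i \sqrt{341} \approx 18.466 i$)
$C = - \frac{41}{12}$ ($C = -2 + \frac{17}{2 - 14} = -2 + \frac{17}{-12} = -2 + 17 \left(- \frac{1}{12}\right) = -2 - \frac{17}{12} = - \frac{41}{12} \approx -3.4167$)
$\left(Z + C\right)^{2} = \left(i \sqrt{341} - \frac{41}{12}\right)^{2} = \left(- \frac{41}{12} + i \sqrt{341}\right)^{2}$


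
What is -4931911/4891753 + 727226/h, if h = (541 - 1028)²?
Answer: 2387713567219/1160172167257 ≈ 2.0581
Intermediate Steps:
h = 237169 (h = (-487)² = 237169)
-4931911/4891753 + 727226/h = -4931911/4891753 + 727226/237169 = 2387713567219/1160172167257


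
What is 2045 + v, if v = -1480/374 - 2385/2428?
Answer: 926260905/454036 ≈ 2040.1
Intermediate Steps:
v = -2242715/454036 (v = -1480*1/374 - 2385*1/2428 = -740/187 - 2385/2428 = -2242715/454036 ≈ -4.9395)
2045 + v = 2045 - 2242715/454036 = 926260905/454036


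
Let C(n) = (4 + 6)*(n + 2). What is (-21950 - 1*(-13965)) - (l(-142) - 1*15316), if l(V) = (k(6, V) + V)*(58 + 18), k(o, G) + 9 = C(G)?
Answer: 125207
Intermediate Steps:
C(n) = 20 + 10*n (C(n) = 10*(2 + n) = 20 + 10*n)
k(o, G) = 11 + 10*G (k(o, G) = -9 + (20 + 10*G) = 11 + 10*G)
l(V) = 836 + 836*V (l(V) = ((11 + 10*V) + V)*(58 + 18) = (11 + 11*V)*76 = 836 + 836*V)
(-21950 - 1*(-13965)) - (l(-142) - 1*15316) = (-21950 - 1*(-13965)) - ((836 + 836*(-142)) - 1*15316) = (-21950 + 13965) - ((836 - 118712) - 15316) = -7985 - (-117876 - 15316) = -7985 - 1*(-133192) = -7985 + 133192 = 125207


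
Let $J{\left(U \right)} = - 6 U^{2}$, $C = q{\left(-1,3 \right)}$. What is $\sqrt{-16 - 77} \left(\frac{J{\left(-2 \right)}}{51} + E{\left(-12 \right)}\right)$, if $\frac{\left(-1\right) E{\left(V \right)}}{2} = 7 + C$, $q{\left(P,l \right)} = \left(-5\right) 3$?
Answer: $\frac{264 i \sqrt{93}}{17} \approx 149.76 i$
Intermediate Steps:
$q{\left(P,l \right)} = -15$
$C = -15$
$E{\left(V \right)} = 16$ ($E{\left(V \right)} = - 2 \left(7 - 15\right) = \left(-2\right) \left(-8\right) = 16$)
$\sqrt{-16 - 77} \left(\frac{J{\left(-2 \right)}}{51} + E{\left(-12 \right)}\right) = \sqrt{-16 - 77} \left(\frac{\left(-6\right) \left(-2\right)^{2}}{51} + 16\right) = \sqrt{-93} \left(\left(-6\right) 4 \cdot \frac{1}{51} + 16\right) = i \sqrt{93} \left(\left(-24\right) \frac{1}{51} + 16\right) = i \sqrt{93} \left(- \frac{8}{17} + 16\right) = i \sqrt{93} \cdot \frac{264}{17} = \frac{264 i \sqrt{93}}{17}$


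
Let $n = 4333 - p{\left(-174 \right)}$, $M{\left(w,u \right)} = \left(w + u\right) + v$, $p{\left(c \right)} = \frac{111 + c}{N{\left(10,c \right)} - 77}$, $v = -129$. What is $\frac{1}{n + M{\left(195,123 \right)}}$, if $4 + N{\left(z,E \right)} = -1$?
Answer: $\frac{82}{370741} \approx 0.00022118$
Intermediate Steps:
$N{\left(z,E \right)} = -5$ ($N{\left(z,E \right)} = -4 - 1 = -5$)
$p{\left(c \right)} = - \frac{111}{82} - \frac{c}{82}$ ($p{\left(c \right)} = \frac{111 + c}{-5 - 77} = \frac{111 + c}{-82} = \left(111 + c\right) \left(- \frac{1}{82}\right) = - \frac{111}{82} - \frac{c}{82}$)
$M{\left(w,u \right)} = -129 + u + w$ ($M{\left(w,u \right)} = \left(w + u\right) - 129 = \left(u + w\right) - 129 = -129 + u + w$)
$n = \frac{355243}{82}$ ($n = 4333 - \left(- \frac{111}{82} - - \frac{87}{41}\right) = 4333 - \left(- \frac{111}{82} + \frac{87}{41}\right) = 4333 - \frac{63}{82} = \frac{355243}{82} \approx 4332.2$)
$\frac{1}{n + M{\left(195,123 \right)}} = \frac{1}{\frac{355243}{82} + \left(-129 + 123 + 195\right)} = \frac{1}{\frac{355243}{82} + 189} = \frac{1}{\frac{370741}{82}} = \frac{82}{370741}$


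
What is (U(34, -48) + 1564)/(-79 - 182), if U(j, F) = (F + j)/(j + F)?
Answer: -1565/261 ≈ -5.9962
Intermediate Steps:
U(j, F) = 1 (U(j, F) = (F + j)/(F + j) = 1)
(U(34, -48) + 1564)/(-79 - 182) = (1 + 1564)/(-79 - 182) = 1565/(-261) = 1565*(-1/261) = -1565/261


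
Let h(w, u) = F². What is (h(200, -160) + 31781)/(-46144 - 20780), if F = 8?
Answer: -965/2028 ≈ -0.47584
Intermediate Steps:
h(w, u) = 64 (h(w, u) = 8² = 64)
(h(200, -160) + 31781)/(-46144 - 20780) = (64 + 31781)/(-46144 - 20780) = 31845/(-66924) = 31845*(-1/66924) = -965/2028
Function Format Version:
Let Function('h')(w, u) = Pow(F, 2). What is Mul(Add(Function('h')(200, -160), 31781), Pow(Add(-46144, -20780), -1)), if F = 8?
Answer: Rational(-965, 2028) ≈ -0.47584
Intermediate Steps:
Function('h')(w, u) = 64 (Function('h')(w, u) = Pow(8, 2) = 64)
Mul(Add(Function('h')(200, -160), 31781), Pow(Add(-46144, -20780), -1)) = Mul(Add(64, 31781), Pow(Add(-46144, -20780), -1)) = Mul(31845, Pow(-66924, -1)) = Mul(31845, Rational(-1, 66924)) = Rational(-965, 2028)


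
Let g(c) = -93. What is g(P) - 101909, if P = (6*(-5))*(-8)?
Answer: -102002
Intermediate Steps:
P = 240 (P = -30*(-8) = 240)
g(P) - 101909 = -93 - 101909 = -102002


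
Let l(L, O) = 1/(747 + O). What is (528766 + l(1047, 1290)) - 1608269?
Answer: -2198947610/2037 ≈ -1.0795e+6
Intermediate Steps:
(528766 + l(1047, 1290)) - 1608269 = (528766 + 1/(747 + 1290)) - 1608269 = (528766 + 1/2037) - 1608269 = 1077096343/2037 - 1608269 = -2198947610/2037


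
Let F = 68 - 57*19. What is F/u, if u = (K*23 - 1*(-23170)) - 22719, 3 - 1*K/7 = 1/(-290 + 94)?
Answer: -5684/5235 ≈ -1.0858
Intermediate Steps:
K = 589/28 (K = 21 - 7/(-290 + 94) = 21 - 7/(-196) = 21 - 7*(-1/196) = 21 + 1/28 = 589/28 ≈ 21.036)
u = 26175/28 (u = ((589/28)*23 - 1*(-23170)) - 22719 = (13547/28 + 23170) - 22719 = 662307/28 - 22719 = 26175/28 ≈ 934.82)
F = -1015 (F = 68 - 1083 = -1015)
F/u = -1015/26175/28 = -1015*28/26175 = -5684/5235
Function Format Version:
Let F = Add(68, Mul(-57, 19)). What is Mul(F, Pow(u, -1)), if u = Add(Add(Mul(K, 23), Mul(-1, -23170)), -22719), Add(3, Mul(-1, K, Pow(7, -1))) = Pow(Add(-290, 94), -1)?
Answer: Rational(-5684, 5235) ≈ -1.0858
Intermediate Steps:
K = Rational(589, 28) (K = Add(21, Mul(-7, Pow(Add(-290, 94), -1))) = Add(21, Mul(-7, Pow(-196, -1))) = Add(21, Mul(-7, Rational(-1, 196))) = Add(21, Rational(1, 28)) = Rational(589, 28) ≈ 21.036)
u = Rational(26175, 28) (u = Add(Add(Mul(Rational(589, 28), 23), Mul(-1, -23170)), -22719) = Add(Add(Rational(13547, 28), 23170), -22719) = Add(Rational(662307, 28), -22719) = Rational(26175, 28) ≈ 934.82)
F = -1015 (F = Add(68, -1083) = -1015)
Mul(F, Pow(u, -1)) = Mul(-1015, Pow(Rational(26175, 28), -1)) = Mul(-1015, Rational(28, 26175)) = Rational(-5684, 5235)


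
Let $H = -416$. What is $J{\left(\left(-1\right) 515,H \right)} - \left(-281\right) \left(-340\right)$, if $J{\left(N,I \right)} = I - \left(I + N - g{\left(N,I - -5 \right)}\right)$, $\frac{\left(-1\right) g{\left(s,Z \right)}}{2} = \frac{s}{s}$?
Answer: $-95027$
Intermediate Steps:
$g{\left(s,Z \right)} = -2$ ($g{\left(s,Z \right)} = - 2 \frac{s}{s} = \left(-2\right) 1 = -2$)
$J{\left(N,I \right)} = -2 - N$ ($J{\left(N,I \right)} = I - \left(2 + I + N\right) = -2 - N$)
$J{\left(\left(-1\right) 515,H \right)} - \left(-281\right) \left(-340\right) = \left(-2 - \left(-1\right) 515\right) - \left(-281\right) \left(-340\right) = \left(-2 - -515\right) - 95540 = \left(-2 + 515\right) - 95540 = 513 - 95540 = -95027$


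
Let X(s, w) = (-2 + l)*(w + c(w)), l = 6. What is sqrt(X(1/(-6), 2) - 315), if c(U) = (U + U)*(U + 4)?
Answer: I*sqrt(211) ≈ 14.526*I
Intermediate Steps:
c(U) = 2*U*(4 + U) (c(U) = (2*U)*(4 + U) = 2*U*(4 + U))
X(s, w) = 4*w + 8*w*(4 + w) (X(s, w) = (-2 + 6)*(w + 2*w*(4 + w)) = 4*(w + 2*w*(4 + w)) = 4*w + 8*w*(4 + w))
sqrt(X(1/(-6), 2) - 315) = sqrt(4*2*(9 + 2*2) - 315) = sqrt(4*2*(9 + 4) - 315) = sqrt(4*2*13 - 315) = sqrt(104 - 315) = sqrt(-211) = I*sqrt(211)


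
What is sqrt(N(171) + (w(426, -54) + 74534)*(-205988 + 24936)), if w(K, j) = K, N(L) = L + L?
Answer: I*sqrt(13571657578) ≈ 1.165e+5*I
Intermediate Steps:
N(L) = 2*L
sqrt(N(171) + (w(426, -54) + 74534)*(-205988 + 24936)) = sqrt(2*171 + (426 + 74534)*(-205988 + 24936)) = sqrt(342 + 74960*(-181052)) = sqrt(342 - 13571657920) = sqrt(-13571657578) = I*sqrt(13571657578)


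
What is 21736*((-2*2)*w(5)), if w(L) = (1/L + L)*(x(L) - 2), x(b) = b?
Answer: -6781632/5 ≈ -1.3563e+6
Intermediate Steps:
w(L) = (-2 + L)*(L + 1/L) (w(L) = (1/L + L)*(L - 2) = (L + 1/L)*(-2 + L) = (-2 + L)*(L + 1/L))
21736*((-2*2)*w(5)) = 21736*((-2*2)*((-2 + 5 + 5²*(-2 + 5))/5)) = 21736*(-4*(-2 + 5 + 25*3)/5) = 21736*(-4*(-2 + 5 + 75)/5) = 21736*(-4*78/5) = 21736*(-312/5) = -6781632/5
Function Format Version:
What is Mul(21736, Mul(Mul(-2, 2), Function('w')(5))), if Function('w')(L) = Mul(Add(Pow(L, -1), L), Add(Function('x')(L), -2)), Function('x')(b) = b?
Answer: Rational(-6781632, 5) ≈ -1.3563e+6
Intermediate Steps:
Function('w')(L) = Mul(Add(-2, L), Add(L, Pow(L, -1))) (Function('w')(L) = Mul(Add(Pow(L, -1), L), Add(L, -2)) = Mul(Add(L, Pow(L, -1)), Add(-2, L)) = Mul(Add(-2, L), Add(L, Pow(L, -1))))
Mul(21736, Mul(Mul(-2, 2), Function('w')(5))) = Mul(21736, Mul(Mul(-2, 2), Mul(Pow(5, -1), Add(-2, 5, Mul(Pow(5, 2), Add(-2, 5)))))) = Mul(21736, Mul(-4, Mul(Rational(1, 5), Add(-2, 5, Mul(25, 3))))) = Mul(21736, Mul(-4, Mul(Rational(1, 5), Add(-2, 5, 75)))) = Mul(21736, Mul(-4, Mul(Rational(1, 5), 78))) = Mul(21736, Mul(-4, Rational(78, 5))) = Mul(21736, Rational(-312, 5)) = Rational(-6781632, 5)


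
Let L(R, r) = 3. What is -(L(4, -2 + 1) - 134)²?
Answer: -17161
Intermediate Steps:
-(L(4, -2 + 1) - 134)² = -(3 - 134)² = -1*(-131)² = -1*17161 = -17161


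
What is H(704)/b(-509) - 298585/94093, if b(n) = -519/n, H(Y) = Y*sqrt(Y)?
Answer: -298585/94093 + 2866688*sqrt(11)/519 ≈ 18316.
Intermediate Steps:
H(Y) = Y**(3/2)
H(704)/b(-509) - 298585/94093 = 704**(3/2)/((-519/(-509))) - 298585/94093 = (5632*sqrt(11))/((-519*(-1/509))) - 298585*1/94093 = (5632*sqrt(11))/(519/509) - 298585/94093 = (5632*sqrt(11))*(509/519) - 298585/94093 = 2866688*sqrt(11)/519 - 298585/94093 = -298585/94093 + 2866688*sqrt(11)/519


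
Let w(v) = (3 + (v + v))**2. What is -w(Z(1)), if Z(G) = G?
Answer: -25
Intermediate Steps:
w(v) = (3 + 2*v)**2
-w(Z(1)) = -(3 + 2*1)**2 = -(3 + 2)**2 = -1*5**2 = -1*25 = -25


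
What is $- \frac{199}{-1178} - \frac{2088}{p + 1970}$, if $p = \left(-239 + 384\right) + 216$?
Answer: $- \frac{221755}{305102} \approx -0.72682$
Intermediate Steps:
$p = 361$ ($p = 145 + 216 = 361$)
$- \frac{199}{-1178} - \frac{2088}{p + 1970} = - \frac{199}{-1178} - \frac{2088}{361 + 1970} = \left(-199\right) \left(- \frac{1}{1178}\right) - \frac{2088}{2331} = \frac{199}{1178} - \frac{232}{259} = - \frac{221755}{305102}$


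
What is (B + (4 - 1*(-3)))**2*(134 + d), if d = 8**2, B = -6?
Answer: 198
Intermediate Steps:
d = 64
(B + (4 - 1*(-3)))**2*(134 + d) = (-6 + (4 - 1*(-3)))**2*(134 + 64) = (-6 + (4 + 3))**2*198 = (-6 + 7)**2*198 = 1**2*198 = 1*198 = 198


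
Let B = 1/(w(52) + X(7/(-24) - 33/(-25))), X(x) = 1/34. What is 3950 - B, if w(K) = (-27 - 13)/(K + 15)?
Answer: 5109628/1293 ≈ 3951.8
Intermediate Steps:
w(K) = -40/(15 + K)
X(x) = 1/34
B = -2278/1293 (B = 1/(-40/(15 + 52) + 1/34) = 1/(-40/67 + 1/34) = 1/(-1293/2278) = -2278/1293 ≈ -1.7618)
3950 - B = 3950 - 1*(-2278/1293) = 3950 + 2278/1293 = 5109628/1293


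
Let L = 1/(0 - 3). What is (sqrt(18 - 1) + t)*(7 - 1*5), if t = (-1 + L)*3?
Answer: -8 + 2*sqrt(17) ≈ 0.24621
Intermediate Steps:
L = -1/3 (L = 1/(-3) = -1/3 ≈ -0.33333)
t = -4 (t = (-1 - 1/3)*3 = -4/3*3 = -4)
(sqrt(18 - 1) + t)*(7 - 1*5) = (sqrt(18 - 1) - 4)*(7 - 1*5) = (sqrt(17) - 4)*(7 - 5) = (-4 + sqrt(17))*2 = -8 + 2*sqrt(17)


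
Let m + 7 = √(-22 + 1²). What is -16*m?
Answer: 112 - 16*I*√21 ≈ 112.0 - 73.321*I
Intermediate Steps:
m = -7 + I*√21 (m = -7 + √(-22 + 1²) = -7 + √(-22 + 1) = -7 + √(-21) = -7 + I*√21 ≈ -7.0 + 4.5826*I)
-16*m = -16*(-7 + I*√21) = 112 - 16*I*√21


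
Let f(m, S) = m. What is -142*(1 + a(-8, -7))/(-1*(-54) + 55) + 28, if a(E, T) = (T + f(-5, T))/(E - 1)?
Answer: 8162/327 ≈ 24.960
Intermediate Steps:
a(E, T) = (-5 + T)/(-1 + E) (a(E, T) = (T - 5)/(E - 1) = (-5 + T)/(-1 + E))
-142*(1 + a(-8, -7))/(-1*(-54) + 55) + 28 = -142*(1 + (-5 - 7)/(-1 - 8))/(-1*(-54) + 55) + 28 = -142*(1 - 12/(-9))/(54 + 55) + 28 = -142*(1 - ⅑*(-12))/109 + 28 = -142*(1 + 4/3)/109 + 28 = -994/(3*109) + 28 = -142*7/327 + 28 = -994/327 + 28 = 8162/327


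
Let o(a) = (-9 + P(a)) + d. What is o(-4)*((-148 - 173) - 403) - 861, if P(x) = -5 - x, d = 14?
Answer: -3757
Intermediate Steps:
o(a) = -a (o(a) = (-9 + (-5 - a)) + 14 = (-14 - a) + 14 = -a)
o(-4)*((-148 - 173) - 403) - 861 = (-1*(-4))*((-148 - 173) - 403) - 861 = 4*(-321 - 403) - 861 = 4*(-724) - 861 = -2896 - 861 = -3757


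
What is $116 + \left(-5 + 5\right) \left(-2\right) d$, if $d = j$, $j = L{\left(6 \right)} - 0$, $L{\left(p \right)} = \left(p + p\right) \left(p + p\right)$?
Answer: $116$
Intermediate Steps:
$L{\left(p \right)} = 4 p^{2}$ ($L{\left(p \right)} = 2 p 2 p = 4 p^{2}$)
$j = 144$ ($j = 4 \cdot 6^{2} - 0 = 4 \cdot 36 + 0 = 144 + 0 = 144$)
$d = 144$
$116 + \left(-5 + 5\right) \left(-2\right) d = 116 + \left(-5 + 5\right) \left(-2\right) 144 = 116 + 0 \left(-2\right) 144 = 116 + 0 \cdot 144 = 116 + 0 = 116$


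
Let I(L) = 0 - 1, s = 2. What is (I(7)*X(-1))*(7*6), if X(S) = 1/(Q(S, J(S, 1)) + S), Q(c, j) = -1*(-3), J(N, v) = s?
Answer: -21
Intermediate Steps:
J(N, v) = 2
I(L) = -1
Q(c, j) = 3
X(S) = 1/(3 + S)
(I(7)*X(-1))*(7*6) = (-1/(3 - 1))*(7*6) = -1/2*42 = -1*½*42 = -½*42 = -21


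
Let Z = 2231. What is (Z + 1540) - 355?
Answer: 3416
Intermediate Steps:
(Z + 1540) - 355 = (2231 + 1540) - 355 = 3771 - 355 = 3416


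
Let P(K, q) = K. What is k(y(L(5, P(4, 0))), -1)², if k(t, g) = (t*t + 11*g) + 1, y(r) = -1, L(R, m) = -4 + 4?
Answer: 81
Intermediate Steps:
L(R, m) = 0
k(t, g) = 1 + t² + 11*g (k(t, g) = (t² + 11*g) + 1 = 1 + t² + 11*g)
k(y(L(5, P(4, 0))), -1)² = (1 + (-1)² + 11*(-1))² = (1 + 1 - 11)² = (-9)² = 81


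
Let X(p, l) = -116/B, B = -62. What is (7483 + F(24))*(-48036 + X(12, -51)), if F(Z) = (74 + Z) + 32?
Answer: -11336198554/31 ≈ -3.6568e+8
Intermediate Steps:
X(p, l) = 58/31 (X(p, l) = -116/(-62) = -116*(-1/62) = 58/31)
F(Z) = 106 + Z
(7483 + F(24))*(-48036 + X(12, -51)) = (7483 + (106 + 24))*(-48036 + 58/31) = (7483 + 130)*(-1489058/31) = 7613*(-1489058/31) = -11336198554/31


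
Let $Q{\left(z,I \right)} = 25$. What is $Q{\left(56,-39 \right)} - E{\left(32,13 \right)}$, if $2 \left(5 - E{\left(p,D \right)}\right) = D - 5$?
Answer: $24$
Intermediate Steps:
$E{\left(p,D \right)} = \frac{15}{2} - \frac{D}{2}$ ($E{\left(p,D \right)} = 5 - \frac{D - 5}{2} = 5 - \frac{-5 + D}{2} = 5 - \left(- \frac{5}{2} + \frac{D}{2}\right) = \frac{15}{2} - \frac{D}{2}$)
$Q{\left(56,-39 \right)} - E{\left(32,13 \right)} = 25 - \left(\frac{15}{2} - \frac{13}{2}\right) = 25 - 1 = 24$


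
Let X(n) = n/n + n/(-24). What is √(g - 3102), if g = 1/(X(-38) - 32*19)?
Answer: I*√163724345130/7265 ≈ 55.696*I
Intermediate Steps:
X(n) = 1 - n/24 (X(n) = 1 + n*(-1/24) = 1 - n/24)
g = -12/7265 (g = 1/((1 - 1/24*(-38)) - 32*19) = 1/((1 + 19/12) - 608) = 1/(31/12 - 608) = 1/(-7265/12) = -12/7265 ≈ -0.0016518)
√(g - 3102) = √(-12/7265 - 3102) = √(-22536042/7265) = I*√163724345130/7265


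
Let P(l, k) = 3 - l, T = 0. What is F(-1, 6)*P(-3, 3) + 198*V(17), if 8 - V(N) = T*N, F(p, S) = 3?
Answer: 1602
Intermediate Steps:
V(N) = 8 (V(N) = 8 - 0*N = 8 - 1*0 = 8 + 0 = 8)
F(-1, 6)*P(-3, 3) + 198*V(17) = 3*(3 - 1*(-3)) + 198*8 = 3*(3 + 3) + 1584 = 3*6 + 1584 = 18 + 1584 = 1602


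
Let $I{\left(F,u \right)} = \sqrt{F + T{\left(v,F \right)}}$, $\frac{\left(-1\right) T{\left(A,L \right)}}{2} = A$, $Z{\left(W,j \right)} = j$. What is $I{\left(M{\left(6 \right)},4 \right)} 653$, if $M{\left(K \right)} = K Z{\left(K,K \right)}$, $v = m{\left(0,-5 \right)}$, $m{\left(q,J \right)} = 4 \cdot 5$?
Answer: $1306 i \approx 1306.0 i$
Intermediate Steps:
$m{\left(q,J \right)} = 20$
$v = 20$
$T{\left(A,L \right)} = - 2 A$
$M{\left(K \right)} = K^{2}$ ($M{\left(K \right)} = K K = K^{2}$)
$I{\left(F,u \right)} = \sqrt{-40 + F}$ ($I{\left(F,u \right)} = \sqrt{F - 40} = \sqrt{-40 + F}$)
$I{\left(M{\left(6 \right)},4 \right)} 653 = \sqrt{-40 + 6^{2}} \cdot 653 = \sqrt{-40 + 36} \cdot 653 = \sqrt{-4} \cdot 653 = 2 i 653 = 1306 i$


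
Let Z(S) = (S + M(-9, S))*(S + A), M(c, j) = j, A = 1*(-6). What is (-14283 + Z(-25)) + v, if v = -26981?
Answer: -39714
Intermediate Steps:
A = -6
Z(S) = 2*S*(-6 + S) (Z(S) = (S + S)*(S - 6) = (2*S)*(-6 + S) = 2*S*(-6 + S))
(-14283 + Z(-25)) + v = (-14283 + 2*(-25)*(-6 - 25)) - 26981 = (-14283 + 2*(-25)*(-31)) - 26981 = (-14283 + 1550) - 26981 = -12733 - 26981 = -39714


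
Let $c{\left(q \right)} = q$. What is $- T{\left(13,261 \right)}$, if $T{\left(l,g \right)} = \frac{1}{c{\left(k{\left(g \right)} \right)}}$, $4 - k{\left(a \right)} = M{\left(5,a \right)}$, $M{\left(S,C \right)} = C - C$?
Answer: $- \frac{1}{4} \approx -0.25$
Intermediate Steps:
$M{\left(S,C \right)} = 0$
$k{\left(a \right)} = 4$ ($k{\left(a \right)} = 4 - 0 = 4 + 0 = 4$)
$T{\left(l,g \right)} = \frac{1}{4}$
$- T{\left(13,261 \right)} = \left(-1\right) \frac{1}{4} = - \frac{1}{4}$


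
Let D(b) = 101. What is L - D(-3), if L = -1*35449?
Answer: -35550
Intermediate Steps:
L = -35449
L - D(-3) = -35449 - 1*101 = -35449 - 101 = -35550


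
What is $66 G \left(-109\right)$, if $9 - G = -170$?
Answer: $-1287726$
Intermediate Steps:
$G = 179$ ($G = 9 - -170 = 9 + 170 = 179$)
$66 G \left(-109\right) = 66 \cdot 179 \left(-109\right) = 11814 \left(-109\right) = -1287726$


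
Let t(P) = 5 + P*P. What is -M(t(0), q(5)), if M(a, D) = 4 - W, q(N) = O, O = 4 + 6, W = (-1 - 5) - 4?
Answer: -14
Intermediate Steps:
W = -10 (W = -6 - 4 = -10)
O = 10
q(N) = 10
t(P) = 5 + P²
M(a, D) = 14 (M(a, D) = 4 - 1*(-10) = 4 + 10 = 14)
-M(t(0), q(5)) = -1*14 = -14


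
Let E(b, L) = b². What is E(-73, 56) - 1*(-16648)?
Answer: 21977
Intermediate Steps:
E(-73, 56) - 1*(-16648) = (-73)² - 1*(-16648) = 5329 + 16648 = 21977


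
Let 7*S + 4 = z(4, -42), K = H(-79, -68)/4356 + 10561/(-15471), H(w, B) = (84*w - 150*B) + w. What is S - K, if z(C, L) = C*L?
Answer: -1294084145/52415748 ≈ -24.689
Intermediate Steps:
H(w, B) = -150*B + 85*w (H(w, B) = (-150*B + 84*w) + w = -150*B + 85*w)
K = 879191/7487964 (K = (-150*(-68) + 85*(-79))/4356 + 10561/(-15471) = (10200 - 6715)*(1/4356) + 10561*(-1/15471) = 3485*(1/4356) - 10561/15471 = 3485/4356 - 10561/15471 = 879191/7487964 ≈ 0.11741)
S = -172/7 (S = -4/7 + (4*(-42))/7 = -4/7 + (1/7)*(-168) = -4/7 - 24 = -172/7 ≈ -24.571)
S - K = -172/7 - 1*879191/7487964 = -172/7 - 879191/7487964 = -1294084145/52415748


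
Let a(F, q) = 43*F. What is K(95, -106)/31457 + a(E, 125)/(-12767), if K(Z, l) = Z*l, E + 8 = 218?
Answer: -412620400/401611519 ≈ -1.0274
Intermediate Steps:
E = 210 (E = -8 + 218 = 210)
K(95, -106)/31457 + a(E, 125)/(-12767) = (95*(-106))/31457 + (43*210)/(-12767) = -10070*1/31457 + 9030*(-1/12767) = -10070/31457 - 9030/12767 = -412620400/401611519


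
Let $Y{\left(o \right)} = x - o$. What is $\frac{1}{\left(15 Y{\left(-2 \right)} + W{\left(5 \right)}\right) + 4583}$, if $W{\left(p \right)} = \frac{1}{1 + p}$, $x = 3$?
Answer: $\frac{6}{27949} \approx 0.00021468$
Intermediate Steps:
$Y{\left(o \right)} = 3 - o$
$\frac{1}{\left(15 Y{\left(-2 \right)} + W{\left(5 \right)}\right) + 4583} = \frac{1}{\left(15 \left(3 - -2\right) + \frac{1}{1 + 5}\right) + 4583} = \frac{1}{\left(15 \left(3 + 2\right) + \frac{1}{6}\right) + 4583} = \frac{1}{\left(15 \cdot 5 + \frac{1}{6}\right) + 4583} = \frac{1}{\left(75 + \frac{1}{6}\right) + 4583} = \frac{1}{\frac{451}{6} + 4583} = \frac{1}{\frac{27949}{6}} = \frac{6}{27949}$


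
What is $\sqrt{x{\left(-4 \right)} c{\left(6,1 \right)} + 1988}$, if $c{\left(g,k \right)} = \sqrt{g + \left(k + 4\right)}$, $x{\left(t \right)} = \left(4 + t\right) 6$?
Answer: $2 \sqrt{497} \approx 44.587$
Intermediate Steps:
$x{\left(t \right)} = 24 + 6 t$
$c{\left(g,k \right)} = \sqrt{4 + g + k}$ ($c{\left(g,k \right)} = \sqrt{g + \left(4 + k\right)} = \sqrt{4 + g + k}$)
$\sqrt{x{\left(-4 \right)} c{\left(6,1 \right)} + 1988} = \sqrt{\left(24 + 6 \left(-4\right)\right) \sqrt{4 + 6 + 1} + 1988} = \sqrt{\left(24 - 24\right) \sqrt{11} + 1988} = \sqrt{0 \sqrt{11} + 1988} = \sqrt{0 + 1988} = \sqrt{1988} = 2 \sqrt{497}$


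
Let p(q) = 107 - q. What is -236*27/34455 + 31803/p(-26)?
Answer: 364974963/1527505 ≈ 238.94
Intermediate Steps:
-236*27/34455 + 31803/p(-26) = -236*27/34455 + 31803/(107 - 1*(-26)) = -6372*1/34455 + 31803/(107 + 26) = -2124/11485 + 31803/133 = 364974963/1527505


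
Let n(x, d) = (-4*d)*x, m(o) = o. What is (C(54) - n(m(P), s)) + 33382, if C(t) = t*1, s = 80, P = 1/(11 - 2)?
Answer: 301244/9 ≈ 33472.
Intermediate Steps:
P = ⅑ (P = 1/9 = ⅑ ≈ 0.11111)
C(t) = t
n(x, d) = -4*d*x
(C(54) - n(m(P), s)) + 33382 = (54 - (-4)*80/9) + 33382 = (54 - 1*(-320/9)) + 33382 = (54 + 320/9) + 33382 = 806/9 + 33382 = 301244/9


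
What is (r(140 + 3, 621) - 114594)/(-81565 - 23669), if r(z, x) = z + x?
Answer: 56915/52617 ≈ 1.0817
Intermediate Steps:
r(z, x) = x + z
(r(140 + 3, 621) - 114594)/(-81565 - 23669) = ((621 + (140 + 3)) - 114594)/(-81565 - 23669) = ((621 + 143) - 114594)/(-105234) = (764 - 114594)*(-1/105234) = -113830*(-1/105234) = 56915/52617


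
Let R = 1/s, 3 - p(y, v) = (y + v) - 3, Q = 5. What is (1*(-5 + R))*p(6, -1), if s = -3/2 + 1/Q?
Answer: -75/13 ≈ -5.7692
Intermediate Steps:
p(y, v) = 6 - v - y (p(y, v) = 3 - ((y + v) - 3) = 3 - ((v + y) - 3) = 3 - (-3 + v + y) = 3 + (3 - v - y) = 6 - v - y)
s = -13/10 (s = -3/2 + 1/5 = -3*½ + 1*(⅕) = -3/2 + ⅕ = -13/10 ≈ -1.3000)
R = -10/13 (R = 1/(-13/10) = -10/13 ≈ -0.76923)
(1*(-5 + R))*p(6, -1) = (1*(-5 - 10/13))*(6 - 1*(-1) - 1*6) = (1*(-75/13))*(6 + 1 - 6) = -75/13*1 = -75/13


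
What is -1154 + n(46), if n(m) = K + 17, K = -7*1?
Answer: -1144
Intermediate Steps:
K = -7
n(m) = 10 (n(m) = -7 + 17 = 10)
-1154 + n(46) = -1154 + 10 = -1144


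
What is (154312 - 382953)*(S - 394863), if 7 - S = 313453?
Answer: 161948478069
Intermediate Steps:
S = -313446 (S = 7 - 1*313453 = 7 - 313453 = -313446)
(154312 - 382953)*(S - 394863) = (154312 - 382953)*(-313446 - 394863) = -228641*(-708309) = 161948478069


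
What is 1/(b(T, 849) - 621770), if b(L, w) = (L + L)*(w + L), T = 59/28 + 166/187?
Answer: -13707848/8453175004315 ≈ -1.6216e-6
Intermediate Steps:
T = 15681/5236 (T = 59*(1/28) + 166*(1/187) = 59/28 + 166/187 = 15681/5236 ≈ 2.9948)
b(L, w) = 2*L*(L + w) (b(L, w) = (2*L)*(L + w) = 2*L*(L + w))
1/(b(T, 849) - 621770) = 1/(2*(15681/5236)*(15681/5236 + 849) - 621770) = 1/(2*(15681/5236)*(4461045/5236) - 621770) = 1/(69953646645/13707848 - 621770) = 1/(-8453175004315/13707848) = -13707848/8453175004315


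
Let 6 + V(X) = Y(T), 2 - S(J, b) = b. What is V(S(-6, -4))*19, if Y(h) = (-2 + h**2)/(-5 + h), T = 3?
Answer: -361/2 ≈ -180.50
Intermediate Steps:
S(J, b) = 2 - b
Y(h) = (-2 + h**2)/(-5 + h)
V(X) = -19/2 (V(X) = -6 + (-2 + 3**2)/(-5 + 3) = -6 + (-2 + 9)/(-2) = -6 - 1/2*7 = -6 - 7/2 = -19/2)
V(S(-6, -4))*19 = -19/2*19 = -361/2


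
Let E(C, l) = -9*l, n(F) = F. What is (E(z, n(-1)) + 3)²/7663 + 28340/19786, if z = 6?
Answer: 8462254/5831543 ≈ 1.4511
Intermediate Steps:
(E(z, n(-1)) + 3)²/7663 + 28340/19786 = (-9*(-1) + 3)²/7663 + 28340/19786 = (9 + 3)²*(1/7663) + 28340*(1/19786) = 12²*(1/7663) + 1090/761 = 144*(1/7663) + 1090/761 = 144/7663 + 1090/761 = 8462254/5831543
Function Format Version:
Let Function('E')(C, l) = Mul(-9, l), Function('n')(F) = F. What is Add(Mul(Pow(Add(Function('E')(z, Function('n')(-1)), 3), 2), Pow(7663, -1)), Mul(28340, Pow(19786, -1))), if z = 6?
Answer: Rational(8462254, 5831543) ≈ 1.4511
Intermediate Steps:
Add(Mul(Pow(Add(Function('E')(z, Function('n')(-1)), 3), 2), Pow(7663, -1)), Mul(28340, Pow(19786, -1))) = Add(Mul(Pow(Add(Mul(-9, -1), 3), 2), Pow(7663, -1)), Mul(28340, Pow(19786, -1))) = Add(Mul(Pow(Add(9, 3), 2), Rational(1, 7663)), Mul(28340, Rational(1, 19786))) = Add(Mul(Pow(12, 2), Rational(1, 7663)), Rational(1090, 761)) = Add(Mul(144, Rational(1, 7663)), Rational(1090, 761)) = Add(Rational(144, 7663), Rational(1090, 761)) = Rational(8462254, 5831543)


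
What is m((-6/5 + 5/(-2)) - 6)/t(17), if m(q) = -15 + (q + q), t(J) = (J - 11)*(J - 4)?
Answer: -86/195 ≈ -0.44103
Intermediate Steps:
t(J) = (-11 + J)*(-4 + J)
m(q) = -15 + 2*q
m((-6/5 + 5/(-2)) - 6)/t(17) = (-15 + 2*((-6/5 + 5/(-2)) - 6))/(44 + 17**2 - 15*17) = (-15 + 2*((-6*1/5 + 5*(-1/2)) - 6))/(44 + 289 - 255) = (-15 + 2*((-6/5 - 5/2) - 6))/78 = (-15 + 2*(-37/10 - 6))*(1/78) = (-15 + 2*(-97/10))*(1/78) = (-15 - 97/5)*(1/78) = -172/5*1/78 = -86/195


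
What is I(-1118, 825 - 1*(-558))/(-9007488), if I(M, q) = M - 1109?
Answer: 2227/9007488 ≈ 0.00024724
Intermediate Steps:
I(M, q) = -1109 + M
I(-1118, 825 - 1*(-558))/(-9007488) = (-1109 - 1118)/(-9007488) = -2227*(-1/9007488) = 2227/9007488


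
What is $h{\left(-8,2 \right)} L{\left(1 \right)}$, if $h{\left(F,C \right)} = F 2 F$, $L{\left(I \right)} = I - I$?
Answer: $0$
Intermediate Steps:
$L{\left(I \right)} = 0$
$h{\left(F,C \right)} = 2 F^{2}$ ($h{\left(F,C \right)} = 2 F F = 2 F^{2}$)
$h{\left(-8,2 \right)} L{\left(1 \right)} = 2 \left(-8\right)^{2} \cdot 0 = 2 \cdot 64 \cdot 0 = 128 \cdot 0 = 0$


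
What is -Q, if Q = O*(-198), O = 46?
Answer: 9108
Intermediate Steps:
Q = -9108 (Q = 46*(-198) = -9108)
-Q = -1*(-9108) = 9108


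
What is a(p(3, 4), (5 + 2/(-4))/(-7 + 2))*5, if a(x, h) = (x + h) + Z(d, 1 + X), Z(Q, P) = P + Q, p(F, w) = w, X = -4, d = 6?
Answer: 61/2 ≈ 30.500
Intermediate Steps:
a(x, h) = 3 + h + x (a(x, h) = (x + h) + ((1 - 4) + 6) = (h + x) + (-3 + 6) = (h + x) + 3 = 3 + h + x)
a(p(3, 4), (5 + 2/(-4))/(-7 + 2))*5 = (3 + (5 + 2/(-4))/(-7 + 2) + 4)*5 = (3 + (5 + 2*(-1/4))/(-5) + 4)*5 = (3 + (5 - 1/2)*(-1/5) + 4)*5 = (3 + (9/2)*(-1/5) + 4)*5 = (3 - 9/10 + 4)*5 = (61/10)*5 = 61/2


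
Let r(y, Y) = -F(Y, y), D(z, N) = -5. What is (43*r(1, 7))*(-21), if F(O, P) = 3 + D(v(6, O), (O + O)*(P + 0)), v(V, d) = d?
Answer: -1806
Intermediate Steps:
F(O, P) = -2 (F(O, P) = 3 - 5 = -2)
r(y, Y) = 2 (r(y, Y) = -1*(-2) = 2)
(43*r(1, 7))*(-21) = (43*2)*(-21) = 86*(-21) = -1806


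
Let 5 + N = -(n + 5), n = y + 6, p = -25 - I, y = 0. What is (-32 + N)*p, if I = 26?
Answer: 2448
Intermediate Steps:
p = -51 (p = -25 - 1*26 = -25 - 26 = -51)
n = 6 (n = 0 + 6 = 6)
N = -16 (N = -5 - (6 + 5) = -5 - 1*11 = -5 - 11 = -16)
(-32 + N)*p = (-32 - 16)*(-51) = -48*(-51) = 2448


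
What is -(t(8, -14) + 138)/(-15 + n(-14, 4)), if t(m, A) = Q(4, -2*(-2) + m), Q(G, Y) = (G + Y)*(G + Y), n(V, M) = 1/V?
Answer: 5516/211 ≈ 26.142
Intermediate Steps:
Q(G, Y) = (G + Y)²
t(m, A) = (8 + m)² (t(m, A) = (4 + (-2*(-2) + m))² = (4 + (4 + m))² = (8 + m)²)
-(t(8, -14) + 138)/(-15 + n(-14, 4)) = -((8 + 8)² + 138)/(-15 + 1/(-14)) = -(16² + 138)/(-15 - 1/14) = -(256 + 138)/(-211/14) = -394*(-14)/211 = -1*(-5516/211) = 5516/211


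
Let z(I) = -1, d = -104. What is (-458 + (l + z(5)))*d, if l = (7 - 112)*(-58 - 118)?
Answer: -1874184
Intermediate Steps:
l = 18480 (l = -105*(-176) = 18480)
(-458 + (l + z(5)))*d = (-458 + (18480 - 1))*(-104) = (-458 + 18479)*(-104) = 18021*(-104) = -1874184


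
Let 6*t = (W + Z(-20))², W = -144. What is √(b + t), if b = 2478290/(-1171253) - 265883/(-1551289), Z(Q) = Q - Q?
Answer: √11402922314599887310735278097/1816951895117 ≈ 58.771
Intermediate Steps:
Z(Q) = 0
t = 3456 (t = (-144 + 0)²/6 = (⅙)*(-144)² = (⅙)*20736 = 3456)
b = -3533127754411/1816951895117 (b = 2478290*(-1/1171253) - 265883*(-1/1551289) = -2478290/1171253 + 265883/1551289 = -3533127754411/1816951895117 ≈ -1.9445)
√(b + t) = √(-3533127754411/1816951895117 + 3456) = √(6275852621769941/1816951895117) = √11402922314599887310735278097/1816951895117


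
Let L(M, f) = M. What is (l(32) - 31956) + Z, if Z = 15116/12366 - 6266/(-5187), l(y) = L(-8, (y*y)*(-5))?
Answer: -26283245180/822339 ≈ -31962.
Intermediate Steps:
l(y) = -8
Z = 1998616/822339 (Z = 15116*(1/12366) - 6266*(-1/5187) = 7558/6183 + 482/399 = 1998616/822339 ≈ 2.4304)
(l(32) - 31956) + Z = (-8 - 31956) + 1998616/822339 = -31964 + 1998616/822339 = -26283245180/822339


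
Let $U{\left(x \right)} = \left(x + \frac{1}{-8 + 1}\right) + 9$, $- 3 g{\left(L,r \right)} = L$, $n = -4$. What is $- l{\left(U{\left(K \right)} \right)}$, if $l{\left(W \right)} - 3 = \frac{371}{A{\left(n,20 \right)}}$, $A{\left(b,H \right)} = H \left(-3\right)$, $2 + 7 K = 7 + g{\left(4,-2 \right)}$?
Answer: $\frac{191}{60} \approx 3.1833$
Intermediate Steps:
$g{\left(L,r \right)} = - \frac{L}{3}$
$K = \frac{11}{21}$ ($K = - \frac{2}{7} + \frac{7 - \frac{4}{3}}{7} = - \frac{2}{7} + \frac{1}{7} \cdot \frac{17}{3} = - \frac{2}{7} + \frac{17}{21} = \frac{11}{21} \approx 0.52381$)
$U{\left(x \right)} = \frac{62}{7} + x$ ($U{\left(x \right)} = \left(x + \frac{1}{-7}\right) + 9 = \left(x - \frac{1}{7}\right) + 9 = \left(- \frac{1}{7} + x\right) + 9 = \frac{62}{7} + x$)
$A{\left(b,H \right)} = - 3 H$
$l{\left(W \right)} = - \frac{191}{60}$ ($l{\left(W \right)} = 3 + \frac{371}{\left(-3\right) 20} = 3 + \frac{371}{-60} = 3 + 371 \left(- \frac{1}{60}\right) = 3 - \frac{371}{60} = - \frac{191}{60}$)
$- l{\left(U{\left(K \right)} \right)} = \left(-1\right) \left(- \frac{191}{60}\right) = \frac{191}{60}$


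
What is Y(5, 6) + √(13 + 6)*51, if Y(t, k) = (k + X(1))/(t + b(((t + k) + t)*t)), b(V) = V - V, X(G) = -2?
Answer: ⅘ + 51*√19 ≈ 223.10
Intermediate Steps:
b(V) = 0
Y(t, k) = (-2 + k)/t (Y(t, k) = (k - 2)/(t + 0) = (-2 + k)/t)
Y(5, 6) + √(13 + 6)*51 = (-2 + 6)/5 + √(13 + 6)*51 = (⅕)*4 + √19*51 = ⅘ + 51*√19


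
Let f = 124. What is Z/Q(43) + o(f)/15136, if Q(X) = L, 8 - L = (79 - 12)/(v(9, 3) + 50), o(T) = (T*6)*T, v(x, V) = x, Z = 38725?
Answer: 216373238/38313 ≈ 5647.5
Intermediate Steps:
o(T) = 6*T² (o(T) = (6*T)*T = 6*T²)
L = 405/59 (L = 8 - (79 - 12)/(9 + 50) = 8 - 67/59 = 405/59 ≈ 6.8644)
Q(X) = 405/59
Z/Q(43) + o(f)/15136 = 38725/(405/59) + (6*124²)/15136 = 38725*(59/405) + (6*15376)*(1/15136) = 456955/81 + 92256*(1/15136) = 456955/81 + 2883/473 = 216373238/38313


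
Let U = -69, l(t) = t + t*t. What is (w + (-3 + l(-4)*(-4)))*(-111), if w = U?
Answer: 13320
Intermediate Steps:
l(t) = t + t²
w = -69
(w + (-3 + l(-4)*(-4)))*(-111) = (-69 + (-3 - 4*(1 - 4)*(-4)))*(-111) = (-69 + (-3 - 4*(-3)*(-4)))*(-111) = (-69 + (-3 + 12*(-4)))*(-111) = (-69 + (-3 - 48))*(-111) = (-69 - 51)*(-111) = -120*(-111) = 13320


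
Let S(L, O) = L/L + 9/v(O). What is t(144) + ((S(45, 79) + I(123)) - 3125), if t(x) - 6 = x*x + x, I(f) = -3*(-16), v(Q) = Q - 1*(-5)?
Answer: 498683/28 ≈ 17810.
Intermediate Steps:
v(Q) = 5 + Q (v(Q) = Q + 5 = 5 + Q)
S(L, O) = 1 + 9/(5 + O) (S(L, O) = L/L + 9/(5 + O) = 1 + 9/(5 + O))
I(f) = 48
t(x) = 6 + x + x**2 (t(x) = 6 + (x*x + x) = 6 + (x**2 + x) = 6 + (x + x**2) = 6 + x + x**2)
t(144) + ((S(45, 79) + I(123)) - 3125) = (6 + 144 + 144**2) + (((14 + 79)/(5 + 79) + 48) - 3125) = (6 + 144 + 20736) + ((93/84 + 48) - 3125) = 20886 + (((1/84)*93 + 48) - 3125) = 20886 + ((31/28 + 48) - 3125) = 20886 + (1375/28 - 3125) = 20886 - 86125/28 = 498683/28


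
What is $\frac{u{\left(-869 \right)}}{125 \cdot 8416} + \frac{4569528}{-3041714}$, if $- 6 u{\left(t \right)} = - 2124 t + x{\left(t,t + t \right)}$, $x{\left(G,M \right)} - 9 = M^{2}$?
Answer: $- \frac{21822542560513}{9599649384000} \approx -2.2733$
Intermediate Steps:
$x{\left(G,M \right)} = 9 + M^{2}$
$u{\left(t \right)} = - \frac{3}{2} + 354 t - \frac{2 t^{2}}{3}$ ($u{\left(t \right)} = - \frac{- 2124 t + \left(9 + \left(t + t\right)^{2}\right)}{6} = - \frac{- 2124 t + \left(9 + \left(2 t\right)^{2}\right)}{6} = - \frac{- 2124 t + \left(9 + 4 t^{2}\right)}{6} = - \frac{9 - 2124 t + 4 t^{2}}{6} = - \frac{3}{2} + 354 t - \frac{2 t^{2}}{3}$)
$\frac{u{\left(-869 \right)}}{125 \cdot 8416} + \frac{4569528}{-3041714} = \frac{- \frac{3}{2} + 354 \left(-869\right) - \frac{2 \left(-869\right)^{2}}{3}}{125 \cdot 8416} + \frac{4569528}{-3041714} = \frac{- \frac{3}{2} - 307626 - \frac{1510322}{3}}{1052000} + 4569528 \left(- \frac{1}{3041714}\right) = \left(- \frac{3}{2} - 307626 - \frac{1510322}{3}\right) \frac{1}{1052000} - \frac{2284764}{1520857} = \left(- \frac{4866409}{6}\right) \frac{1}{1052000} - \frac{2284764}{1520857} = - \frac{4866409}{6312000} - \frac{2284764}{1520857} = - \frac{21822542560513}{9599649384000}$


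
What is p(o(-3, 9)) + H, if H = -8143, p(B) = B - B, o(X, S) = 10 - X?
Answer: -8143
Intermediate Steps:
p(B) = 0
p(o(-3, 9)) + H = 0 - 8143 = -8143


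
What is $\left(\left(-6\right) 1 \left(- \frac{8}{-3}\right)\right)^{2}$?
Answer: $256$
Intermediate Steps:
$\left(\left(-6\right) 1 \left(- \frac{8}{-3}\right)\right)^{2} = \left(- 6 \left(\left(-8\right) \left(- \frac{1}{3}\right)\right)\right)^{2} = \left(\left(-6\right) \frac{8}{3}\right)^{2} = \left(-16\right)^{2} = 256$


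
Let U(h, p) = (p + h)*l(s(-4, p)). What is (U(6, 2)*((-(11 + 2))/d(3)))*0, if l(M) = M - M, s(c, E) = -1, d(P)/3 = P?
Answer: 0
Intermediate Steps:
d(P) = 3*P
l(M) = 0
U(h, p) = 0 (U(h, p) = (p + h)*0 = (h + p)*0 = 0)
(U(6, 2)*((-(11 + 2))/d(3)))*0 = (0*((-(11 + 2))/((3*3))))*0 = (0*(-1*13/9))*0 = (0*(-13*⅑))*0 = (0*(-13/9))*0 = 0*0 = 0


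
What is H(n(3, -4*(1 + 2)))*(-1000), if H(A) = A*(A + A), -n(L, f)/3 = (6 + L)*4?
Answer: -23328000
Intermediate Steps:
n(L, f) = -72 - 12*L (n(L, f) = -3*(6 + L)*4 = -3*(24 + 4*L) = -72 - 12*L)
H(A) = 2*A² (H(A) = A*(2*A) = 2*A²)
H(n(3, -4*(1 + 2)))*(-1000) = (2*(-72 - 12*3)²)*(-1000) = (2*(-72 - 36)²)*(-1000) = (2*(-108)²)*(-1000) = (2*11664)*(-1000) = 23328*(-1000) = -23328000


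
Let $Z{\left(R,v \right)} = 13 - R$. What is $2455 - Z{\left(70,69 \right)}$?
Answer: $2512$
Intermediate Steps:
$2455 - Z{\left(70,69 \right)} = 2455 - \left(13 - 70\right) = 2455 - -57 = 2455 + 57 = 2512$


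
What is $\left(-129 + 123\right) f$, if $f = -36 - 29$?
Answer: $390$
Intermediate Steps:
$f = -65$ ($f = -36 - 29 = -65$)
$\left(-129 + 123\right) f = \left(-129 + 123\right) \left(-65\right) = \left(-6\right) \left(-65\right) = 390$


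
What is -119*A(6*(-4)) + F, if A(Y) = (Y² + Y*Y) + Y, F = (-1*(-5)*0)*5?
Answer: -134232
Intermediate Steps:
F = 0 (F = (5*0)*5 = 0*5 = 0)
A(Y) = Y + 2*Y² (A(Y) = (Y² + Y²) + Y = 2*Y² + Y = Y + 2*Y²)
-119*A(6*(-4)) + F = -119*6*(-4)*(1 + 2*(6*(-4))) + 0 = -(-2856)*(1 + 2*(-24)) + 0 = -(-2856)*(1 - 48) + 0 = -(-2856)*(-47) + 0 = -119*1128 + 0 = -134232 + 0 = -134232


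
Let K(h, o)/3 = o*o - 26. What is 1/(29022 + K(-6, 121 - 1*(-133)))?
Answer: 1/222492 ≈ 4.4945e-6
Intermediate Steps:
K(h, o) = -78 + 3*o² (K(h, o) = 3*(o*o - 26) = 3*(o² - 26) = 3*(-26 + o²) = -78 + 3*o²)
1/(29022 + K(-6, 121 - 1*(-133))) = 1/(29022 + (-78 + 3*(121 - 1*(-133))²)) = 1/(29022 + (-78 + 3*(121 + 133)²)) = 1/(29022 + (-78 + 3*254²)) = 1/(29022 + (-78 + 3*64516)) = 1/(29022 + (-78 + 193548)) = 1/(29022 + 193470) = 1/222492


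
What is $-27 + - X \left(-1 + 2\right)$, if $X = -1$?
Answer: $-26$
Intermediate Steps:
$-27 + - X \left(-1 + 2\right) = -27 + \left(-1\right) \left(-1\right) \left(-1 + 2\right) = -27 + 1 \cdot 1 = -27 + 1 = -26$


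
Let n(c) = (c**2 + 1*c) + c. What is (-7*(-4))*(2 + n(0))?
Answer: 56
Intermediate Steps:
n(c) = c**2 + 2*c (n(c) = (c**2 + c) + c = (c + c**2) + c = c**2 + 2*c)
(-7*(-4))*(2 + n(0)) = (-7*(-4))*(2 + 0*(2 + 0)) = 28*(2 + 0*2) = 28*(2 + 0) = 28*2 = 56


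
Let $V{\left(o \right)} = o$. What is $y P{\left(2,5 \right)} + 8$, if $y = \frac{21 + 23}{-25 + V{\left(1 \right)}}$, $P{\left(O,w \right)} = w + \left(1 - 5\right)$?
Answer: $\frac{37}{6} \approx 6.1667$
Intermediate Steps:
$P{\left(O,w \right)} = -4 + w$ ($P{\left(O,w \right)} = w - 4 = -4 + w$)
$y = - \frac{11}{6}$ ($y = \frac{21 + 23}{-25 + 1} = \frac{44}{-24} = 44 \left(- \frac{1}{24}\right) = - \frac{11}{6} \approx -1.8333$)
$y P{\left(2,5 \right)} + 8 = - \frac{11 \left(-4 + 5\right)}{6} + 8 = \left(- \frac{11}{6}\right) 1 + 8 = - \frac{11}{6} + 8 = \frac{37}{6}$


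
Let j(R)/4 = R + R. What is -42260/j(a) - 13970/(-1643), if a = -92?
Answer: 19928775/302312 ≈ 65.921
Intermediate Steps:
j(R) = 8*R (j(R) = 4*(R + R) = 4*(2*R) = 8*R)
-42260/j(a) - 13970/(-1643) = -42260/(8*(-92)) - 13970/(-1643) = -42260/(-736) - 13970*(-1/1643) = -42260*(-1/736) + 13970/1643 = 10565/184 + 13970/1643 = 19928775/302312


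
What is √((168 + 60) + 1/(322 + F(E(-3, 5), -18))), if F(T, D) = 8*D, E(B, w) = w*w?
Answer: √7224130/178 ≈ 15.100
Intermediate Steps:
E(B, w) = w²
√((168 + 60) + 1/(322 + F(E(-3, 5), -18))) = √((168 + 60) + 1/(322 + 8*(-18))) = √(228 + 1/(322 - 144)) = √(228 + 1/178) = √(40585/178) = √7224130/178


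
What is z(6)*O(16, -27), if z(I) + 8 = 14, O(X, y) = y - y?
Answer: 0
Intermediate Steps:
O(X, y) = 0
z(I) = 6 (z(I) = -8 + 14 = 6)
z(6)*O(16, -27) = 6*0 = 0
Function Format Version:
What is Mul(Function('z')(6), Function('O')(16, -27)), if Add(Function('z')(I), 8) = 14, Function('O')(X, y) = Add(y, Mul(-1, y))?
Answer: 0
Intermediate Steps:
Function('O')(X, y) = 0
Function('z')(I) = 6 (Function('z')(I) = Add(-8, 14) = 6)
Mul(Function('z')(6), Function('O')(16, -27)) = Mul(6, 0) = 0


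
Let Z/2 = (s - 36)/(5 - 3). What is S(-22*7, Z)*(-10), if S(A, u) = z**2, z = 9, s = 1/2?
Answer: -810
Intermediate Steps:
s = 1/2 ≈ 0.50000
Z = -71/2 (Z = 2*((1/2 - 36)/(5 - 3)) = 2*(-71/2/2) = 2*(-71/2*1/2) = 2*(-71/4) = -71/2 ≈ -35.500)
S(A, u) = 81 (S(A, u) = 9**2 = 81)
S(-22*7, Z)*(-10) = 81*(-10) = -810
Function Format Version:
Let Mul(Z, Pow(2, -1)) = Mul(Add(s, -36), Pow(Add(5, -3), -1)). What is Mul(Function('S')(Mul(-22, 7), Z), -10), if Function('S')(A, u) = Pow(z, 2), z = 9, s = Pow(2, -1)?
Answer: -810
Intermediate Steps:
s = Rational(1, 2) ≈ 0.50000
Z = Rational(-71, 2) (Z = Mul(2, Mul(Add(Rational(1, 2), -36), Pow(Add(5, -3), -1))) = Mul(2, Mul(Rational(-71, 2), Pow(2, -1))) = Mul(2, Mul(Rational(-71, 2), Rational(1, 2))) = Mul(2, Rational(-71, 4)) = Rational(-71, 2) ≈ -35.500)
Function('S')(A, u) = 81 (Function('S')(A, u) = Pow(9, 2) = 81)
Mul(Function('S')(Mul(-22, 7), Z), -10) = Mul(81, -10) = -810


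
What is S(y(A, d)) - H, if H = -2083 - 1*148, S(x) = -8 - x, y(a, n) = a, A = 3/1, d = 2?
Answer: 2220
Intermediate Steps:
A = 3 (A = 3*1 = 3)
H = -2231 (H = -2083 - 148 = -2231)
S(y(A, d)) - H = (-8 - 1*3) - 1*(-2231) = (-8 - 3) + 2231 = -11 + 2231 = 2220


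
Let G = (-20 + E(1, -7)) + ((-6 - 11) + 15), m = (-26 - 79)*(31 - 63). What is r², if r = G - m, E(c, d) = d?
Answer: 11485321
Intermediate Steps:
m = 3360 (m = -105*(-32) = 3360)
G = -29 (G = (-20 - 7) + ((-6 - 11) + 15) = -27 + (-17 + 15) = -27 - 2 = -29)
r = -3389 (r = -29 - 1*3360 = -29 - 3360 = -3389)
r² = (-3389)² = 11485321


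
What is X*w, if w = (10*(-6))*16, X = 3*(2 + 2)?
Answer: -11520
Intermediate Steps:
X = 12 (X = 3*4 = 12)
w = -960 (w = -60*16 = -960)
X*w = 12*(-960) = -11520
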